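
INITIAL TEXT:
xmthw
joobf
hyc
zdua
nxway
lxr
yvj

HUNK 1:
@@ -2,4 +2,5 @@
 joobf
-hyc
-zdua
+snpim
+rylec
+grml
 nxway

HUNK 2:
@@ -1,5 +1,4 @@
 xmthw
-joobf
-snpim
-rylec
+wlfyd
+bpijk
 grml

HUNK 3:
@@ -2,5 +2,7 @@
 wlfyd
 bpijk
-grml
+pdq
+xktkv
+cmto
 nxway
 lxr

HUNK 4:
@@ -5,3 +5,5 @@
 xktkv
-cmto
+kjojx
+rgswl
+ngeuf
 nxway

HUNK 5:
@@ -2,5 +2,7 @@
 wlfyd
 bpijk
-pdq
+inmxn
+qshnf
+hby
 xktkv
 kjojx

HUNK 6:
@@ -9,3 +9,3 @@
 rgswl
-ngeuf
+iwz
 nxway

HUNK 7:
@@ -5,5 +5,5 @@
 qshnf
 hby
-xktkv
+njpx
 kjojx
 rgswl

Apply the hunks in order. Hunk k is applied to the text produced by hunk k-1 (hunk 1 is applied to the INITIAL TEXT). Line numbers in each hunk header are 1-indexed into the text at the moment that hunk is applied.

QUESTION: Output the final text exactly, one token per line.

Answer: xmthw
wlfyd
bpijk
inmxn
qshnf
hby
njpx
kjojx
rgswl
iwz
nxway
lxr
yvj

Derivation:
Hunk 1: at line 2 remove [hyc,zdua] add [snpim,rylec,grml] -> 8 lines: xmthw joobf snpim rylec grml nxway lxr yvj
Hunk 2: at line 1 remove [joobf,snpim,rylec] add [wlfyd,bpijk] -> 7 lines: xmthw wlfyd bpijk grml nxway lxr yvj
Hunk 3: at line 2 remove [grml] add [pdq,xktkv,cmto] -> 9 lines: xmthw wlfyd bpijk pdq xktkv cmto nxway lxr yvj
Hunk 4: at line 5 remove [cmto] add [kjojx,rgswl,ngeuf] -> 11 lines: xmthw wlfyd bpijk pdq xktkv kjojx rgswl ngeuf nxway lxr yvj
Hunk 5: at line 2 remove [pdq] add [inmxn,qshnf,hby] -> 13 lines: xmthw wlfyd bpijk inmxn qshnf hby xktkv kjojx rgswl ngeuf nxway lxr yvj
Hunk 6: at line 9 remove [ngeuf] add [iwz] -> 13 lines: xmthw wlfyd bpijk inmxn qshnf hby xktkv kjojx rgswl iwz nxway lxr yvj
Hunk 7: at line 5 remove [xktkv] add [njpx] -> 13 lines: xmthw wlfyd bpijk inmxn qshnf hby njpx kjojx rgswl iwz nxway lxr yvj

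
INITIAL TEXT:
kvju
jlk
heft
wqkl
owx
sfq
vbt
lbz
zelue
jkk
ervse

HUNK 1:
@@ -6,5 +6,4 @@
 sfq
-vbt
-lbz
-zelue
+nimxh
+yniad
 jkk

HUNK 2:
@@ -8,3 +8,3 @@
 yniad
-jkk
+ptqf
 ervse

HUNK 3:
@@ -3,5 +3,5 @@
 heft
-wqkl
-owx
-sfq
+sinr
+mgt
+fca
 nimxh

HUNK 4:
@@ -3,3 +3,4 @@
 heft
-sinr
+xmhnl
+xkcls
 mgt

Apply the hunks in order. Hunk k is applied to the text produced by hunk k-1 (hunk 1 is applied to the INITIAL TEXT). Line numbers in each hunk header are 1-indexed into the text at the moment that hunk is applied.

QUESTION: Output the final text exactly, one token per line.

Hunk 1: at line 6 remove [vbt,lbz,zelue] add [nimxh,yniad] -> 10 lines: kvju jlk heft wqkl owx sfq nimxh yniad jkk ervse
Hunk 2: at line 8 remove [jkk] add [ptqf] -> 10 lines: kvju jlk heft wqkl owx sfq nimxh yniad ptqf ervse
Hunk 3: at line 3 remove [wqkl,owx,sfq] add [sinr,mgt,fca] -> 10 lines: kvju jlk heft sinr mgt fca nimxh yniad ptqf ervse
Hunk 4: at line 3 remove [sinr] add [xmhnl,xkcls] -> 11 lines: kvju jlk heft xmhnl xkcls mgt fca nimxh yniad ptqf ervse

Answer: kvju
jlk
heft
xmhnl
xkcls
mgt
fca
nimxh
yniad
ptqf
ervse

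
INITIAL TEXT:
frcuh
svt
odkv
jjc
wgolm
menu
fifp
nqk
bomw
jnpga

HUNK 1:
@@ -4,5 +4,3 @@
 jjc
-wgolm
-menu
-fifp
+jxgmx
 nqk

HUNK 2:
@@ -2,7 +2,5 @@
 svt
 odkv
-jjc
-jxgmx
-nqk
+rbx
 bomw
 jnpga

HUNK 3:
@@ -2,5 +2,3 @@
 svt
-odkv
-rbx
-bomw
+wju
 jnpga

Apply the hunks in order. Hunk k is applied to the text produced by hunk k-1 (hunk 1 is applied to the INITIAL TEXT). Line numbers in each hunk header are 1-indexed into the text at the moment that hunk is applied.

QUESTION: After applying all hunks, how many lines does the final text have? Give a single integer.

Answer: 4

Derivation:
Hunk 1: at line 4 remove [wgolm,menu,fifp] add [jxgmx] -> 8 lines: frcuh svt odkv jjc jxgmx nqk bomw jnpga
Hunk 2: at line 2 remove [jjc,jxgmx,nqk] add [rbx] -> 6 lines: frcuh svt odkv rbx bomw jnpga
Hunk 3: at line 2 remove [odkv,rbx,bomw] add [wju] -> 4 lines: frcuh svt wju jnpga
Final line count: 4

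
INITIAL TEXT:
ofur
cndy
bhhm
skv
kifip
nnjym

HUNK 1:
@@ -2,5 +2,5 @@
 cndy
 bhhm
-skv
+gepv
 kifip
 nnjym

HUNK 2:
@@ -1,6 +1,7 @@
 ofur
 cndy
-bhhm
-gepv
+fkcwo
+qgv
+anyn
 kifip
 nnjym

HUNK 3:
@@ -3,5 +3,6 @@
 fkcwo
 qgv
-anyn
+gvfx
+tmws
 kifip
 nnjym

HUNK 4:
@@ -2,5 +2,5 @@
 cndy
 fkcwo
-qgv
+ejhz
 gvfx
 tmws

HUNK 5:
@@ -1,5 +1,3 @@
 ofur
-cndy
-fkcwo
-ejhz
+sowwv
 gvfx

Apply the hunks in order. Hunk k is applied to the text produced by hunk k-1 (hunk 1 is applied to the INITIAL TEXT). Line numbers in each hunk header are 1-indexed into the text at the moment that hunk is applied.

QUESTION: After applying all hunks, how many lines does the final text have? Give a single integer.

Answer: 6

Derivation:
Hunk 1: at line 2 remove [skv] add [gepv] -> 6 lines: ofur cndy bhhm gepv kifip nnjym
Hunk 2: at line 1 remove [bhhm,gepv] add [fkcwo,qgv,anyn] -> 7 lines: ofur cndy fkcwo qgv anyn kifip nnjym
Hunk 3: at line 3 remove [anyn] add [gvfx,tmws] -> 8 lines: ofur cndy fkcwo qgv gvfx tmws kifip nnjym
Hunk 4: at line 2 remove [qgv] add [ejhz] -> 8 lines: ofur cndy fkcwo ejhz gvfx tmws kifip nnjym
Hunk 5: at line 1 remove [cndy,fkcwo,ejhz] add [sowwv] -> 6 lines: ofur sowwv gvfx tmws kifip nnjym
Final line count: 6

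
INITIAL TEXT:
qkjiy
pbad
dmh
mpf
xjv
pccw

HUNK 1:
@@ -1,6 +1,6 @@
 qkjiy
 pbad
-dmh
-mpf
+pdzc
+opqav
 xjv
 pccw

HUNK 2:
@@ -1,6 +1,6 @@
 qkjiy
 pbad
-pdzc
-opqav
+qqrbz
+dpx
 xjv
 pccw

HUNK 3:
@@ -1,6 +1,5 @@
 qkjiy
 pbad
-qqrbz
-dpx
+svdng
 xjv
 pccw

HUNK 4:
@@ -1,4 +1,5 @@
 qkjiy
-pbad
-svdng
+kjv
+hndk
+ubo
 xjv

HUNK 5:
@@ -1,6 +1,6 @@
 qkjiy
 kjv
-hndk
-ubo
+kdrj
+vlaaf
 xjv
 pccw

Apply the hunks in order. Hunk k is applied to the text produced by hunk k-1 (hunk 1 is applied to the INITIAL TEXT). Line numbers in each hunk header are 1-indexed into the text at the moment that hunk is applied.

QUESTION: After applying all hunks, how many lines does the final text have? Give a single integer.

Answer: 6

Derivation:
Hunk 1: at line 1 remove [dmh,mpf] add [pdzc,opqav] -> 6 lines: qkjiy pbad pdzc opqav xjv pccw
Hunk 2: at line 1 remove [pdzc,opqav] add [qqrbz,dpx] -> 6 lines: qkjiy pbad qqrbz dpx xjv pccw
Hunk 3: at line 1 remove [qqrbz,dpx] add [svdng] -> 5 lines: qkjiy pbad svdng xjv pccw
Hunk 4: at line 1 remove [pbad,svdng] add [kjv,hndk,ubo] -> 6 lines: qkjiy kjv hndk ubo xjv pccw
Hunk 5: at line 1 remove [hndk,ubo] add [kdrj,vlaaf] -> 6 lines: qkjiy kjv kdrj vlaaf xjv pccw
Final line count: 6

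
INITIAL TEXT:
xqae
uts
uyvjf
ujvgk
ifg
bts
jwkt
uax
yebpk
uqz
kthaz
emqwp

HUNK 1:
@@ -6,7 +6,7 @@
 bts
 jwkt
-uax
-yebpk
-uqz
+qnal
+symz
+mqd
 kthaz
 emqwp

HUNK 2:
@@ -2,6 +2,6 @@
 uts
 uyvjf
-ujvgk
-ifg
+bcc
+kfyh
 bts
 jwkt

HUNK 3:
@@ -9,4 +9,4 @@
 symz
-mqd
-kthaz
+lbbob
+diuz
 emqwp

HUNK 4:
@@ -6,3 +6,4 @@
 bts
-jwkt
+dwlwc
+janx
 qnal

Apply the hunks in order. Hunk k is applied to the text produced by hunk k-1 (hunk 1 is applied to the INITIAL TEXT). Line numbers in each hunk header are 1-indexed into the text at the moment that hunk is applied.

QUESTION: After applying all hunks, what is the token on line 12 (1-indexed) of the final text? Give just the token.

Hunk 1: at line 6 remove [uax,yebpk,uqz] add [qnal,symz,mqd] -> 12 lines: xqae uts uyvjf ujvgk ifg bts jwkt qnal symz mqd kthaz emqwp
Hunk 2: at line 2 remove [ujvgk,ifg] add [bcc,kfyh] -> 12 lines: xqae uts uyvjf bcc kfyh bts jwkt qnal symz mqd kthaz emqwp
Hunk 3: at line 9 remove [mqd,kthaz] add [lbbob,diuz] -> 12 lines: xqae uts uyvjf bcc kfyh bts jwkt qnal symz lbbob diuz emqwp
Hunk 4: at line 6 remove [jwkt] add [dwlwc,janx] -> 13 lines: xqae uts uyvjf bcc kfyh bts dwlwc janx qnal symz lbbob diuz emqwp
Final line 12: diuz

Answer: diuz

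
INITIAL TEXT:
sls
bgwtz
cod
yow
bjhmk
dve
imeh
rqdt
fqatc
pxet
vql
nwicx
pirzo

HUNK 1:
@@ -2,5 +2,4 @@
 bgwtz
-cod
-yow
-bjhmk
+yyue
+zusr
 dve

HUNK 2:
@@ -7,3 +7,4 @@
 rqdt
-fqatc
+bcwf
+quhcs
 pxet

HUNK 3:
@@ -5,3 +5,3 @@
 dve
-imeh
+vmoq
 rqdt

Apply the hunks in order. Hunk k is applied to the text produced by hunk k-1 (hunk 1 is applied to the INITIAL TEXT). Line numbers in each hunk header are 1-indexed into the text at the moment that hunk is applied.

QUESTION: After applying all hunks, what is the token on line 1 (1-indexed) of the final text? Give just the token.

Answer: sls

Derivation:
Hunk 1: at line 2 remove [cod,yow,bjhmk] add [yyue,zusr] -> 12 lines: sls bgwtz yyue zusr dve imeh rqdt fqatc pxet vql nwicx pirzo
Hunk 2: at line 7 remove [fqatc] add [bcwf,quhcs] -> 13 lines: sls bgwtz yyue zusr dve imeh rqdt bcwf quhcs pxet vql nwicx pirzo
Hunk 3: at line 5 remove [imeh] add [vmoq] -> 13 lines: sls bgwtz yyue zusr dve vmoq rqdt bcwf quhcs pxet vql nwicx pirzo
Final line 1: sls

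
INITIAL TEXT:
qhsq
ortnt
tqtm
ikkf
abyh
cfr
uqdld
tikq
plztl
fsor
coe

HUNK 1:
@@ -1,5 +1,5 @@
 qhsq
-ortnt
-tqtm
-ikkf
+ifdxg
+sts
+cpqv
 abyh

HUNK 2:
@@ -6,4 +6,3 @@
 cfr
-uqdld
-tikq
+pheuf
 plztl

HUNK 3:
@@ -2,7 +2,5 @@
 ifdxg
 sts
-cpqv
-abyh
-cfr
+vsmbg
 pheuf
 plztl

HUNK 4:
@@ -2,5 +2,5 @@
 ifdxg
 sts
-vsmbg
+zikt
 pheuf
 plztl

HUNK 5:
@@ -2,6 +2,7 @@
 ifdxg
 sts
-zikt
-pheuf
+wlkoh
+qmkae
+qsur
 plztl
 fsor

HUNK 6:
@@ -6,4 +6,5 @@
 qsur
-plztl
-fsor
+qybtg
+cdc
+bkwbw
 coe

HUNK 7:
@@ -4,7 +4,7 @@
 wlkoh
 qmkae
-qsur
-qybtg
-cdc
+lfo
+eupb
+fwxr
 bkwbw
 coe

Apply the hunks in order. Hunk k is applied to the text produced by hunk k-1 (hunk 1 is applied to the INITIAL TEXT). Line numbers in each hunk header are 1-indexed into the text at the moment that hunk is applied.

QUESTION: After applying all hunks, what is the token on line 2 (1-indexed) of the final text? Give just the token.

Answer: ifdxg

Derivation:
Hunk 1: at line 1 remove [ortnt,tqtm,ikkf] add [ifdxg,sts,cpqv] -> 11 lines: qhsq ifdxg sts cpqv abyh cfr uqdld tikq plztl fsor coe
Hunk 2: at line 6 remove [uqdld,tikq] add [pheuf] -> 10 lines: qhsq ifdxg sts cpqv abyh cfr pheuf plztl fsor coe
Hunk 3: at line 2 remove [cpqv,abyh,cfr] add [vsmbg] -> 8 lines: qhsq ifdxg sts vsmbg pheuf plztl fsor coe
Hunk 4: at line 2 remove [vsmbg] add [zikt] -> 8 lines: qhsq ifdxg sts zikt pheuf plztl fsor coe
Hunk 5: at line 2 remove [zikt,pheuf] add [wlkoh,qmkae,qsur] -> 9 lines: qhsq ifdxg sts wlkoh qmkae qsur plztl fsor coe
Hunk 6: at line 6 remove [plztl,fsor] add [qybtg,cdc,bkwbw] -> 10 lines: qhsq ifdxg sts wlkoh qmkae qsur qybtg cdc bkwbw coe
Hunk 7: at line 4 remove [qsur,qybtg,cdc] add [lfo,eupb,fwxr] -> 10 lines: qhsq ifdxg sts wlkoh qmkae lfo eupb fwxr bkwbw coe
Final line 2: ifdxg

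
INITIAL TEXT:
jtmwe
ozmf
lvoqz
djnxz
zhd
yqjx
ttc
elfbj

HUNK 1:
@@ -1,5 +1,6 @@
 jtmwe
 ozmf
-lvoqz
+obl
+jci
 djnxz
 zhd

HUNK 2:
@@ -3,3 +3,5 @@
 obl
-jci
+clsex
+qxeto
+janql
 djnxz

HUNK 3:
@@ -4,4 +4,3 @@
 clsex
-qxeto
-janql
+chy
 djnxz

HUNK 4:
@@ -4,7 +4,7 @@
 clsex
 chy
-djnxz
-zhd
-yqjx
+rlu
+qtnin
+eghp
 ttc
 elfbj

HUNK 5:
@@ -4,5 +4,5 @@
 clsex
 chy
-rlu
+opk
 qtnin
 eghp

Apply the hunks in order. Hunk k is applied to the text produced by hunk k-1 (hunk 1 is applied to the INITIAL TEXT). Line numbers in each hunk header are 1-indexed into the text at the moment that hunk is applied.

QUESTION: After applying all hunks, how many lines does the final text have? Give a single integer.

Hunk 1: at line 1 remove [lvoqz] add [obl,jci] -> 9 lines: jtmwe ozmf obl jci djnxz zhd yqjx ttc elfbj
Hunk 2: at line 3 remove [jci] add [clsex,qxeto,janql] -> 11 lines: jtmwe ozmf obl clsex qxeto janql djnxz zhd yqjx ttc elfbj
Hunk 3: at line 4 remove [qxeto,janql] add [chy] -> 10 lines: jtmwe ozmf obl clsex chy djnxz zhd yqjx ttc elfbj
Hunk 4: at line 4 remove [djnxz,zhd,yqjx] add [rlu,qtnin,eghp] -> 10 lines: jtmwe ozmf obl clsex chy rlu qtnin eghp ttc elfbj
Hunk 5: at line 4 remove [rlu] add [opk] -> 10 lines: jtmwe ozmf obl clsex chy opk qtnin eghp ttc elfbj
Final line count: 10

Answer: 10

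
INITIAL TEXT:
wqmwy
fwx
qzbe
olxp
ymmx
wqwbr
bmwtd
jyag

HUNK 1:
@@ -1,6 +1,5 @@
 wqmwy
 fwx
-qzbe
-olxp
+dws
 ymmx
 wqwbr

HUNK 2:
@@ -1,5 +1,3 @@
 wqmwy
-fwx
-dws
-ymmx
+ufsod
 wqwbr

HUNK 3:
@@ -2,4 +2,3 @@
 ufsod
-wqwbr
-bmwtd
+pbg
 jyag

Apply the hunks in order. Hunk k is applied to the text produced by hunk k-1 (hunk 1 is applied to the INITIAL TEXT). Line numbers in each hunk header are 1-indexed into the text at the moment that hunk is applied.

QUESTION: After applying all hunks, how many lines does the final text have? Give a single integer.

Answer: 4

Derivation:
Hunk 1: at line 1 remove [qzbe,olxp] add [dws] -> 7 lines: wqmwy fwx dws ymmx wqwbr bmwtd jyag
Hunk 2: at line 1 remove [fwx,dws,ymmx] add [ufsod] -> 5 lines: wqmwy ufsod wqwbr bmwtd jyag
Hunk 3: at line 2 remove [wqwbr,bmwtd] add [pbg] -> 4 lines: wqmwy ufsod pbg jyag
Final line count: 4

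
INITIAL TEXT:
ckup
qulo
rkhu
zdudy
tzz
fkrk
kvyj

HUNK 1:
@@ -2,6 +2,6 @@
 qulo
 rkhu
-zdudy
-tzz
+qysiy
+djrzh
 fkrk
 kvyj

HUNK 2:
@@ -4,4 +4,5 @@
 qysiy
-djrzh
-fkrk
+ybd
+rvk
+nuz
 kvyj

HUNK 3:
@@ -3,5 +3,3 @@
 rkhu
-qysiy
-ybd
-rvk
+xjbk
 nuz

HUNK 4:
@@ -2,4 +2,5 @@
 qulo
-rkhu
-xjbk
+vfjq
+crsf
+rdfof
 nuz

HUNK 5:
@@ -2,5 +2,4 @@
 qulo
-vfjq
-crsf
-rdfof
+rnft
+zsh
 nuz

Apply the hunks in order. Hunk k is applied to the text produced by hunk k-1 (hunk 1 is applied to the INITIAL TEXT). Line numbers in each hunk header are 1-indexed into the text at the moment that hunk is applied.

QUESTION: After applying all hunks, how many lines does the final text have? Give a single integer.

Answer: 6

Derivation:
Hunk 1: at line 2 remove [zdudy,tzz] add [qysiy,djrzh] -> 7 lines: ckup qulo rkhu qysiy djrzh fkrk kvyj
Hunk 2: at line 4 remove [djrzh,fkrk] add [ybd,rvk,nuz] -> 8 lines: ckup qulo rkhu qysiy ybd rvk nuz kvyj
Hunk 3: at line 3 remove [qysiy,ybd,rvk] add [xjbk] -> 6 lines: ckup qulo rkhu xjbk nuz kvyj
Hunk 4: at line 2 remove [rkhu,xjbk] add [vfjq,crsf,rdfof] -> 7 lines: ckup qulo vfjq crsf rdfof nuz kvyj
Hunk 5: at line 2 remove [vfjq,crsf,rdfof] add [rnft,zsh] -> 6 lines: ckup qulo rnft zsh nuz kvyj
Final line count: 6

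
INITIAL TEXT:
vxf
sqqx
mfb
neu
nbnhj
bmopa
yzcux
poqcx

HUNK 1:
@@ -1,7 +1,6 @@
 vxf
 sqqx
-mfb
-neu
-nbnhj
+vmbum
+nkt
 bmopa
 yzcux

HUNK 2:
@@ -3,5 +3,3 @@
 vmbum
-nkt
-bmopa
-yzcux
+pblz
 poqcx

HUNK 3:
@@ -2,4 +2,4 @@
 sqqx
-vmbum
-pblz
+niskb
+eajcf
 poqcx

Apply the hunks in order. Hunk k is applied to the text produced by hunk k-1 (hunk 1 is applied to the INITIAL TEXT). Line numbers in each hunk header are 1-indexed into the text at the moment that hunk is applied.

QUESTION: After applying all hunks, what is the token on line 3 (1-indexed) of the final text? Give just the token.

Answer: niskb

Derivation:
Hunk 1: at line 1 remove [mfb,neu,nbnhj] add [vmbum,nkt] -> 7 lines: vxf sqqx vmbum nkt bmopa yzcux poqcx
Hunk 2: at line 3 remove [nkt,bmopa,yzcux] add [pblz] -> 5 lines: vxf sqqx vmbum pblz poqcx
Hunk 3: at line 2 remove [vmbum,pblz] add [niskb,eajcf] -> 5 lines: vxf sqqx niskb eajcf poqcx
Final line 3: niskb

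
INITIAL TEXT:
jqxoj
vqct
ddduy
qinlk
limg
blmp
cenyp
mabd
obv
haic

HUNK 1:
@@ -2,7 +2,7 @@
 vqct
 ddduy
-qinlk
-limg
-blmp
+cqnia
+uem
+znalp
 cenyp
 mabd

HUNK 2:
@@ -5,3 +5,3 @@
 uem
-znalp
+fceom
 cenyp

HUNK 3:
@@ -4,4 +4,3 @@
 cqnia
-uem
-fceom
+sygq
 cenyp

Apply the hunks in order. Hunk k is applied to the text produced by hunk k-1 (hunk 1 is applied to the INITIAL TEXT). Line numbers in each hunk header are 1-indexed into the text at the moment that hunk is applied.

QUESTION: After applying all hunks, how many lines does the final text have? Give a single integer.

Hunk 1: at line 2 remove [qinlk,limg,blmp] add [cqnia,uem,znalp] -> 10 lines: jqxoj vqct ddduy cqnia uem znalp cenyp mabd obv haic
Hunk 2: at line 5 remove [znalp] add [fceom] -> 10 lines: jqxoj vqct ddduy cqnia uem fceom cenyp mabd obv haic
Hunk 3: at line 4 remove [uem,fceom] add [sygq] -> 9 lines: jqxoj vqct ddduy cqnia sygq cenyp mabd obv haic
Final line count: 9

Answer: 9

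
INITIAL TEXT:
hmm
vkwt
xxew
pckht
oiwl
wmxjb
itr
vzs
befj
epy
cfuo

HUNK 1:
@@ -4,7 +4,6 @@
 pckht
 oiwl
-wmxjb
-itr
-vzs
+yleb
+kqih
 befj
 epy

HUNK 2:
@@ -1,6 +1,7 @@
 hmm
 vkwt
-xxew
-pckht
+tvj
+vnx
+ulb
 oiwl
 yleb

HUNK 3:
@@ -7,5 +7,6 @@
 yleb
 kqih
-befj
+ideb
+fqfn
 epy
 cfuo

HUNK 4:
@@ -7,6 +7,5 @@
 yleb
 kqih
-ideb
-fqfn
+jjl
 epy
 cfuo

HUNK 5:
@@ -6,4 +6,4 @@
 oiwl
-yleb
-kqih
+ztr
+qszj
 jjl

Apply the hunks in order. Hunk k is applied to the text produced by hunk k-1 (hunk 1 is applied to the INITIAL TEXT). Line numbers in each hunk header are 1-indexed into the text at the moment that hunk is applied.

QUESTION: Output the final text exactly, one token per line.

Answer: hmm
vkwt
tvj
vnx
ulb
oiwl
ztr
qszj
jjl
epy
cfuo

Derivation:
Hunk 1: at line 4 remove [wmxjb,itr,vzs] add [yleb,kqih] -> 10 lines: hmm vkwt xxew pckht oiwl yleb kqih befj epy cfuo
Hunk 2: at line 1 remove [xxew,pckht] add [tvj,vnx,ulb] -> 11 lines: hmm vkwt tvj vnx ulb oiwl yleb kqih befj epy cfuo
Hunk 3: at line 7 remove [befj] add [ideb,fqfn] -> 12 lines: hmm vkwt tvj vnx ulb oiwl yleb kqih ideb fqfn epy cfuo
Hunk 4: at line 7 remove [ideb,fqfn] add [jjl] -> 11 lines: hmm vkwt tvj vnx ulb oiwl yleb kqih jjl epy cfuo
Hunk 5: at line 6 remove [yleb,kqih] add [ztr,qszj] -> 11 lines: hmm vkwt tvj vnx ulb oiwl ztr qszj jjl epy cfuo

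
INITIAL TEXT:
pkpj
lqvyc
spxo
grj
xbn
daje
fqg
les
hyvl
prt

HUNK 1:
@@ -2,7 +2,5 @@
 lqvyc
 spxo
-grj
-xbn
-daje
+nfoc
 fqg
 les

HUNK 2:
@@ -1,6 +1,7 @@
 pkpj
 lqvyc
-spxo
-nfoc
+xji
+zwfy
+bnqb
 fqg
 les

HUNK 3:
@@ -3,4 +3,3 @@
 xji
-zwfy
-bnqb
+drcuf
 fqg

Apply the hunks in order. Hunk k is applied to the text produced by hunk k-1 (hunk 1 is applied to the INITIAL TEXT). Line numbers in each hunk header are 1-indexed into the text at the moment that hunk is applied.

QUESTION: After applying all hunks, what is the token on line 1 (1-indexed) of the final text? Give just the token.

Answer: pkpj

Derivation:
Hunk 1: at line 2 remove [grj,xbn,daje] add [nfoc] -> 8 lines: pkpj lqvyc spxo nfoc fqg les hyvl prt
Hunk 2: at line 1 remove [spxo,nfoc] add [xji,zwfy,bnqb] -> 9 lines: pkpj lqvyc xji zwfy bnqb fqg les hyvl prt
Hunk 3: at line 3 remove [zwfy,bnqb] add [drcuf] -> 8 lines: pkpj lqvyc xji drcuf fqg les hyvl prt
Final line 1: pkpj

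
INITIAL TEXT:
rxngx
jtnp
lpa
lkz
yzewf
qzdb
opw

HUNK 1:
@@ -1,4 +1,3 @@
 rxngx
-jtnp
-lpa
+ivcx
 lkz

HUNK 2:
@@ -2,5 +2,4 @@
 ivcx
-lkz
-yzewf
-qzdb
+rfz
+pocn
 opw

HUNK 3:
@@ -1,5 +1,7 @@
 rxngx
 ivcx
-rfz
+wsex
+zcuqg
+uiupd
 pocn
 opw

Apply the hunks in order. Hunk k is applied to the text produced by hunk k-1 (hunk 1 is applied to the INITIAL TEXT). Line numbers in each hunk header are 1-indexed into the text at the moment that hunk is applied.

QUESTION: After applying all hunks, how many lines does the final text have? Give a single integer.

Answer: 7

Derivation:
Hunk 1: at line 1 remove [jtnp,lpa] add [ivcx] -> 6 lines: rxngx ivcx lkz yzewf qzdb opw
Hunk 2: at line 2 remove [lkz,yzewf,qzdb] add [rfz,pocn] -> 5 lines: rxngx ivcx rfz pocn opw
Hunk 3: at line 1 remove [rfz] add [wsex,zcuqg,uiupd] -> 7 lines: rxngx ivcx wsex zcuqg uiupd pocn opw
Final line count: 7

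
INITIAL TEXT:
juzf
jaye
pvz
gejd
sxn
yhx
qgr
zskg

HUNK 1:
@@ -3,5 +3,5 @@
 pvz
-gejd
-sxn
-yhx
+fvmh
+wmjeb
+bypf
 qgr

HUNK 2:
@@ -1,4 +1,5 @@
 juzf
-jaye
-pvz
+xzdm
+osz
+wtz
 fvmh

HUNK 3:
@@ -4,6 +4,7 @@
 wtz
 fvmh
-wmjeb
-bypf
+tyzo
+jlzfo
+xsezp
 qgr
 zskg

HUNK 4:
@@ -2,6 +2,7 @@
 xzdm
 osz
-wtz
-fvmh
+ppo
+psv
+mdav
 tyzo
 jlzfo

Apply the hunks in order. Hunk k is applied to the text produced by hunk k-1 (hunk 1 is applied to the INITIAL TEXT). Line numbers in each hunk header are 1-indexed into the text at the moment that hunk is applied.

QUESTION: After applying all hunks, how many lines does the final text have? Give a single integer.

Hunk 1: at line 3 remove [gejd,sxn,yhx] add [fvmh,wmjeb,bypf] -> 8 lines: juzf jaye pvz fvmh wmjeb bypf qgr zskg
Hunk 2: at line 1 remove [jaye,pvz] add [xzdm,osz,wtz] -> 9 lines: juzf xzdm osz wtz fvmh wmjeb bypf qgr zskg
Hunk 3: at line 4 remove [wmjeb,bypf] add [tyzo,jlzfo,xsezp] -> 10 lines: juzf xzdm osz wtz fvmh tyzo jlzfo xsezp qgr zskg
Hunk 4: at line 2 remove [wtz,fvmh] add [ppo,psv,mdav] -> 11 lines: juzf xzdm osz ppo psv mdav tyzo jlzfo xsezp qgr zskg
Final line count: 11

Answer: 11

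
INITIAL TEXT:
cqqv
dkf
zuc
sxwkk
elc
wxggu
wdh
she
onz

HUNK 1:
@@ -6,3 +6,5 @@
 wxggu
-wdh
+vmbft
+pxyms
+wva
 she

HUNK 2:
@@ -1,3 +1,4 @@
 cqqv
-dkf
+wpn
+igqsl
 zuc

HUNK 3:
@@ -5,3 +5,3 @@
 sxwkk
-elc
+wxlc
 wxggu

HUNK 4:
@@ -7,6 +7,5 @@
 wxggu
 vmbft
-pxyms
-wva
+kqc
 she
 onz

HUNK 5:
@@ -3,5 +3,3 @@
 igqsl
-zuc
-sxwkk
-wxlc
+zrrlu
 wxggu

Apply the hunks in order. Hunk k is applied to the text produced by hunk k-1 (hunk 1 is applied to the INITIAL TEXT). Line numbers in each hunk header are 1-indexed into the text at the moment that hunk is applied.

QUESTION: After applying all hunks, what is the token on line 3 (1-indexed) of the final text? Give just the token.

Answer: igqsl

Derivation:
Hunk 1: at line 6 remove [wdh] add [vmbft,pxyms,wva] -> 11 lines: cqqv dkf zuc sxwkk elc wxggu vmbft pxyms wva she onz
Hunk 2: at line 1 remove [dkf] add [wpn,igqsl] -> 12 lines: cqqv wpn igqsl zuc sxwkk elc wxggu vmbft pxyms wva she onz
Hunk 3: at line 5 remove [elc] add [wxlc] -> 12 lines: cqqv wpn igqsl zuc sxwkk wxlc wxggu vmbft pxyms wva she onz
Hunk 4: at line 7 remove [pxyms,wva] add [kqc] -> 11 lines: cqqv wpn igqsl zuc sxwkk wxlc wxggu vmbft kqc she onz
Hunk 5: at line 3 remove [zuc,sxwkk,wxlc] add [zrrlu] -> 9 lines: cqqv wpn igqsl zrrlu wxggu vmbft kqc she onz
Final line 3: igqsl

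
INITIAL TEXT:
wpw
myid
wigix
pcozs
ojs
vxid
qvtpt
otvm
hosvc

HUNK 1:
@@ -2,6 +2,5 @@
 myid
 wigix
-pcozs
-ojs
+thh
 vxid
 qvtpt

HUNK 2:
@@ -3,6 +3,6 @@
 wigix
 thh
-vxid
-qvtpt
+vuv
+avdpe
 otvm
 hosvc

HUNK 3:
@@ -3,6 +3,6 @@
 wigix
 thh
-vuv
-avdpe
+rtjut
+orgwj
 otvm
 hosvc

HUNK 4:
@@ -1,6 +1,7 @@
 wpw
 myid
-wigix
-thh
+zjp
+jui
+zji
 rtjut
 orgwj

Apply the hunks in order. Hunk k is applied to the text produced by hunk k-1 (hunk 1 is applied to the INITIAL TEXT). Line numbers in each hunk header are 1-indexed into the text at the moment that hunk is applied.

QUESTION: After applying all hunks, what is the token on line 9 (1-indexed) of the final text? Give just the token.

Answer: hosvc

Derivation:
Hunk 1: at line 2 remove [pcozs,ojs] add [thh] -> 8 lines: wpw myid wigix thh vxid qvtpt otvm hosvc
Hunk 2: at line 3 remove [vxid,qvtpt] add [vuv,avdpe] -> 8 lines: wpw myid wigix thh vuv avdpe otvm hosvc
Hunk 3: at line 3 remove [vuv,avdpe] add [rtjut,orgwj] -> 8 lines: wpw myid wigix thh rtjut orgwj otvm hosvc
Hunk 4: at line 1 remove [wigix,thh] add [zjp,jui,zji] -> 9 lines: wpw myid zjp jui zji rtjut orgwj otvm hosvc
Final line 9: hosvc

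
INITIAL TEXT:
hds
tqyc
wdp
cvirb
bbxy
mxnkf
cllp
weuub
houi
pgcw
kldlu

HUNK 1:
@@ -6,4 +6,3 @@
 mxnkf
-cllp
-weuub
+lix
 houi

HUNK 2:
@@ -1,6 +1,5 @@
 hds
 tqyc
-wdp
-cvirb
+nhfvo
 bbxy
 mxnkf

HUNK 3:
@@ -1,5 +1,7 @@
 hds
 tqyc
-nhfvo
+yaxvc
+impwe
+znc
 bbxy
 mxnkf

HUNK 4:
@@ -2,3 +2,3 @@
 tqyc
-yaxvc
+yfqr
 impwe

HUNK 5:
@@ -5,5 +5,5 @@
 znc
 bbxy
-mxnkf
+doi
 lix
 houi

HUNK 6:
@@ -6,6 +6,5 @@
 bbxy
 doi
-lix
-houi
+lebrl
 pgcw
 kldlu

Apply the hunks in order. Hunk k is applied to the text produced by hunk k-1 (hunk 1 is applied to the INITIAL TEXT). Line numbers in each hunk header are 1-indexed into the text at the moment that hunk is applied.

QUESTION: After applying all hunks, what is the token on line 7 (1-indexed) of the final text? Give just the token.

Answer: doi

Derivation:
Hunk 1: at line 6 remove [cllp,weuub] add [lix] -> 10 lines: hds tqyc wdp cvirb bbxy mxnkf lix houi pgcw kldlu
Hunk 2: at line 1 remove [wdp,cvirb] add [nhfvo] -> 9 lines: hds tqyc nhfvo bbxy mxnkf lix houi pgcw kldlu
Hunk 3: at line 1 remove [nhfvo] add [yaxvc,impwe,znc] -> 11 lines: hds tqyc yaxvc impwe znc bbxy mxnkf lix houi pgcw kldlu
Hunk 4: at line 2 remove [yaxvc] add [yfqr] -> 11 lines: hds tqyc yfqr impwe znc bbxy mxnkf lix houi pgcw kldlu
Hunk 5: at line 5 remove [mxnkf] add [doi] -> 11 lines: hds tqyc yfqr impwe znc bbxy doi lix houi pgcw kldlu
Hunk 6: at line 6 remove [lix,houi] add [lebrl] -> 10 lines: hds tqyc yfqr impwe znc bbxy doi lebrl pgcw kldlu
Final line 7: doi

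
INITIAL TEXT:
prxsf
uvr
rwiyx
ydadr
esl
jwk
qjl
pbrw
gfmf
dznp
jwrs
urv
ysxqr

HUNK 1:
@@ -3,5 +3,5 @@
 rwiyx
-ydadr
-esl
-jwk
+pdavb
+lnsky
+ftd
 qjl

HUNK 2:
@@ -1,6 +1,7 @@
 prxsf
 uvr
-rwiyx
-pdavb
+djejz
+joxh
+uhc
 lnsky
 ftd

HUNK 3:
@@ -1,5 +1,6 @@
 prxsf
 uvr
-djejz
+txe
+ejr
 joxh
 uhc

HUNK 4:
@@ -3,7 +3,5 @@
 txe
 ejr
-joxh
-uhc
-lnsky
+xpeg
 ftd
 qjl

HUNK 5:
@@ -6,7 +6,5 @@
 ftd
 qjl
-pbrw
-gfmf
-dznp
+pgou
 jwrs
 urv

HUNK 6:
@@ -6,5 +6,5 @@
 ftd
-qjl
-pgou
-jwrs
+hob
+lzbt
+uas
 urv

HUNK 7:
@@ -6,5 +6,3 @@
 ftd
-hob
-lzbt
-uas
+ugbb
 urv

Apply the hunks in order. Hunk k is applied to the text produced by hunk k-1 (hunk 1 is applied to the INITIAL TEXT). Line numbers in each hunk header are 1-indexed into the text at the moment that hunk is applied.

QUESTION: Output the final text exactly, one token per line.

Answer: prxsf
uvr
txe
ejr
xpeg
ftd
ugbb
urv
ysxqr

Derivation:
Hunk 1: at line 3 remove [ydadr,esl,jwk] add [pdavb,lnsky,ftd] -> 13 lines: prxsf uvr rwiyx pdavb lnsky ftd qjl pbrw gfmf dznp jwrs urv ysxqr
Hunk 2: at line 1 remove [rwiyx,pdavb] add [djejz,joxh,uhc] -> 14 lines: prxsf uvr djejz joxh uhc lnsky ftd qjl pbrw gfmf dznp jwrs urv ysxqr
Hunk 3: at line 1 remove [djejz] add [txe,ejr] -> 15 lines: prxsf uvr txe ejr joxh uhc lnsky ftd qjl pbrw gfmf dznp jwrs urv ysxqr
Hunk 4: at line 3 remove [joxh,uhc,lnsky] add [xpeg] -> 13 lines: prxsf uvr txe ejr xpeg ftd qjl pbrw gfmf dznp jwrs urv ysxqr
Hunk 5: at line 6 remove [pbrw,gfmf,dznp] add [pgou] -> 11 lines: prxsf uvr txe ejr xpeg ftd qjl pgou jwrs urv ysxqr
Hunk 6: at line 6 remove [qjl,pgou,jwrs] add [hob,lzbt,uas] -> 11 lines: prxsf uvr txe ejr xpeg ftd hob lzbt uas urv ysxqr
Hunk 7: at line 6 remove [hob,lzbt,uas] add [ugbb] -> 9 lines: prxsf uvr txe ejr xpeg ftd ugbb urv ysxqr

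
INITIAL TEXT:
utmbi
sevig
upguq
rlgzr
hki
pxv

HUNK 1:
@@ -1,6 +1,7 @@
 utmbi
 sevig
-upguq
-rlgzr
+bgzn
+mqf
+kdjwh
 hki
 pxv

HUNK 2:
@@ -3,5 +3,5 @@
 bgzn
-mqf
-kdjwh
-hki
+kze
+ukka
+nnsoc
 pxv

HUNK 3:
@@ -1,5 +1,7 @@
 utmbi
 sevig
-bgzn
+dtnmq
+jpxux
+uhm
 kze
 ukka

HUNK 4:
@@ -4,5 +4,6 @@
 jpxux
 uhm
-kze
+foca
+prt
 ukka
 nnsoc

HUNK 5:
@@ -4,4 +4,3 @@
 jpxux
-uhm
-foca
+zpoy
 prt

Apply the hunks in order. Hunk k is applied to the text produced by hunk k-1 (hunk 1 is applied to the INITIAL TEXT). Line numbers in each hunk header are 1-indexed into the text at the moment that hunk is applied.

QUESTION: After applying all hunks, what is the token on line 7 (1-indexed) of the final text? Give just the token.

Hunk 1: at line 1 remove [upguq,rlgzr] add [bgzn,mqf,kdjwh] -> 7 lines: utmbi sevig bgzn mqf kdjwh hki pxv
Hunk 2: at line 3 remove [mqf,kdjwh,hki] add [kze,ukka,nnsoc] -> 7 lines: utmbi sevig bgzn kze ukka nnsoc pxv
Hunk 3: at line 1 remove [bgzn] add [dtnmq,jpxux,uhm] -> 9 lines: utmbi sevig dtnmq jpxux uhm kze ukka nnsoc pxv
Hunk 4: at line 4 remove [kze] add [foca,prt] -> 10 lines: utmbi sevig dtnmq jpxux uhm foca prt ukka nnsoc pxv
Hunk 5: at line 4 remove [uhm,foca] add [zpoy] -> 9 lines: utmbi sevig dtnmq jpxux zpoy prt ukka nnsoc pxv
Final line 7: ukka

Answer: ukka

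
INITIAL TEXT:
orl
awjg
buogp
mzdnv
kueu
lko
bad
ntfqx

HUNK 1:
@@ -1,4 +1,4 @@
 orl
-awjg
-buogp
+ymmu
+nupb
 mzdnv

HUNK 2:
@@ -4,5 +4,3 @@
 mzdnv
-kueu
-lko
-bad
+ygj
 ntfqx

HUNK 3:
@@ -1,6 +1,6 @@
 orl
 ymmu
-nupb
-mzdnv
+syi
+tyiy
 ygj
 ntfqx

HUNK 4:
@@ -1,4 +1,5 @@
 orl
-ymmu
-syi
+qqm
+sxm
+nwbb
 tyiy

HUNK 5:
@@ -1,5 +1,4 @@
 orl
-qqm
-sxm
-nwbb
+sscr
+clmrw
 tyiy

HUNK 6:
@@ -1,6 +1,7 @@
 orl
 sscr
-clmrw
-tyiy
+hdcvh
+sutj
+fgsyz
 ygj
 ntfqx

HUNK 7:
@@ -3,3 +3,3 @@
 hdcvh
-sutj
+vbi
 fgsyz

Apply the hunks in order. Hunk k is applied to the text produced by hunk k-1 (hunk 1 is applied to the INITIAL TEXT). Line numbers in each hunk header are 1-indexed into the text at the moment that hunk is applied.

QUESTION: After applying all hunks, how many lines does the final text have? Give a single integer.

Hunk 1: at line 1 remove [awjg,buogp] add [ymmu,nupb] -> 8 lines: orl ymmu nupb mzdnv kueu lko bad ntfqx
Hunk 2: at line 4 remove [kueu,lko,bad] add [ygj] -> 6 lines: orl ymmu nupb mzdnv ygj ntfqx
Hunk 3: at line 1 remove [nupb,mzdnv] add [syi,tyiy] -> 6 lines: orl ymmu syi tyiy ygj ntfqx
Hunk 4: at line 1 remove [ymmu,syi] add [qqm,sxm,nwbb] -> 7 lines: orl qqm sxm nwbb tyiy ygj ntfqx
Hunk 5: at line 1 remove [qqm,sxm,nwbb] add [sscr,clmrw] -> 6 lines: orl sscr clmrw tyiy ygj ntfqx
Hunk 6: at line 1 remove [clmrw,tyiy] add [hdcvh,sutj,fgsyz] -> 7 lines: orl sscr hdcvh sutj fgsyz ygj ntfqx
Hunk 7: at line 3 remove [sutj] add [vbi] -> 7 lines: orl sscr hdcvh vbi fgsyz ygj ntfqx
Final line count: 7

Answer: 7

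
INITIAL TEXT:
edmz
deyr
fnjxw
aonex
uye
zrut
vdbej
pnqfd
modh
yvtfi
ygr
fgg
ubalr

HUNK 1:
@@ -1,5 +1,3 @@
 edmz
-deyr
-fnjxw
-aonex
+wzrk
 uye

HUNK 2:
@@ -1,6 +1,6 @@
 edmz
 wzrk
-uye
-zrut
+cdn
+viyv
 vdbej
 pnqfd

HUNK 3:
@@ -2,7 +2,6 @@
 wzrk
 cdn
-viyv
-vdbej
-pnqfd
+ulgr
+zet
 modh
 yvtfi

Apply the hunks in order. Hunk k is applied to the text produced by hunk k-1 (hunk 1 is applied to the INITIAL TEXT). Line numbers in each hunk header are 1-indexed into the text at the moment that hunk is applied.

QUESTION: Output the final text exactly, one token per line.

Answer: edmz
wzrk
cdn
ulgr
zet
modh
yvtfi
ygr
fgg
ubalr

Derivation:
Hunk 1: at line 1 remove [deyr,fnjxw,aonex] add [wzrk] -> 11 lines: edmz wzrk uye zrut vdbej pnqfd modh yvtfi ygr fgg ubalr
Hunk 2: at line 1 remove [uye,zrut] add [cdn,viyv] -> 11 lines: edmz wzrk cdn viyv vdbej pnqfd modh yvtfi ygr fgg ubalr
Hunk 3: at line 2 remove [viyv,vdbej,pnqfd] add [ulgr,zet] -> 10 lines: edmz wzrk cdn ulgr zet modh yvtfi ygr fgg ubalr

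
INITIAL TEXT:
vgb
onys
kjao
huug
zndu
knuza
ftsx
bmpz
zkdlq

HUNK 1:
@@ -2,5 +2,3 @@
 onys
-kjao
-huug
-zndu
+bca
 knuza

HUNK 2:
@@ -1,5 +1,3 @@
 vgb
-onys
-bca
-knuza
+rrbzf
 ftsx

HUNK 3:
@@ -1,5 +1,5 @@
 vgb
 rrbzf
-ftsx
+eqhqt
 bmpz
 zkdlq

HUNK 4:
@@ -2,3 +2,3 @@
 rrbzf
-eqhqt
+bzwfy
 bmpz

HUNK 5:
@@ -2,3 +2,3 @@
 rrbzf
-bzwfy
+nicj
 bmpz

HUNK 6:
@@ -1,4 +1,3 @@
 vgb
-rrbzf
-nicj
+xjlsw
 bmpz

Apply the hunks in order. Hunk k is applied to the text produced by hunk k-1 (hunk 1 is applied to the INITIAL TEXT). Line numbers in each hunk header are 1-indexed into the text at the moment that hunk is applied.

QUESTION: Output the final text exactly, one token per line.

Answer: vgb
xjlsw
bmpz
zkdlq

Derivation:
Hunk 1: at line 2 remove [kjao,huug,zndu] add [bca] -> 7 lines: vgb onys bca knuza ftsx bmpz zkdlq
Hunk 2: at line 1 remove [onys,bca,knuza] add [rrbzf] -> 5 lines: vgb rrbzf ftsx bmpz zkdlq
Hunk 3: at line 1 remove [ftsx] add [eqhqt] -> 5 lines: vgb rrbzf eqhqt bmpz zkdlq
Hunk 4: at line 2 remove [eqhqt] add [bzwfy] -> 5 lines: vgb rrbzf bzwfy bmpz zkdlq
Hunk 5: at line 2 remove [bzwfy] add [nicj] -> 5 lines: vgb rrbzf nicj bmpz zkdlq
Hunk 6: at line 1 remove [rrbzf,nicj] add [xjlsw] -> 4 lines: vgb xjlsw bmpz zkdlq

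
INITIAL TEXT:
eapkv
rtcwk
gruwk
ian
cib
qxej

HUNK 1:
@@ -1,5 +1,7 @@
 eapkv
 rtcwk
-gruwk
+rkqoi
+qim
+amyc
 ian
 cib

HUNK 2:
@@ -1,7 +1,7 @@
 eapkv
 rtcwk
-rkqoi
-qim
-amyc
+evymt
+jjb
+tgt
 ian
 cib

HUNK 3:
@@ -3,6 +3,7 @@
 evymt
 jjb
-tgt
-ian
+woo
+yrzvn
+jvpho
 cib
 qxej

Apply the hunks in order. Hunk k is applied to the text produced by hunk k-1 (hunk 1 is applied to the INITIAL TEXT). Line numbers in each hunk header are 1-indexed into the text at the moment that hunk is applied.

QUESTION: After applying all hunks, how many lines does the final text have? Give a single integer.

Hunk 1: at line 1 remove [gruwk] add [rkqoi,qim,amyc] -> 8 lines: eapkv rtcwk rkqoi qim amyc ian cib qxej
Hunk 2: at line 1 remove [rkqoi,qim,amyc] add [evymt,jjb,tgt] -> 8 lines: eapkv rtcwk evymt jjb tgt ian cib qxej
Hunk 3: at line 3 remove [tgt,ian] add [woo,yrzvn,jvpho] -> 9 lines: eapkv rtcwk evymt jjb woo yrzvn jvpho cib qxej
Final line count: 9

Answer: 9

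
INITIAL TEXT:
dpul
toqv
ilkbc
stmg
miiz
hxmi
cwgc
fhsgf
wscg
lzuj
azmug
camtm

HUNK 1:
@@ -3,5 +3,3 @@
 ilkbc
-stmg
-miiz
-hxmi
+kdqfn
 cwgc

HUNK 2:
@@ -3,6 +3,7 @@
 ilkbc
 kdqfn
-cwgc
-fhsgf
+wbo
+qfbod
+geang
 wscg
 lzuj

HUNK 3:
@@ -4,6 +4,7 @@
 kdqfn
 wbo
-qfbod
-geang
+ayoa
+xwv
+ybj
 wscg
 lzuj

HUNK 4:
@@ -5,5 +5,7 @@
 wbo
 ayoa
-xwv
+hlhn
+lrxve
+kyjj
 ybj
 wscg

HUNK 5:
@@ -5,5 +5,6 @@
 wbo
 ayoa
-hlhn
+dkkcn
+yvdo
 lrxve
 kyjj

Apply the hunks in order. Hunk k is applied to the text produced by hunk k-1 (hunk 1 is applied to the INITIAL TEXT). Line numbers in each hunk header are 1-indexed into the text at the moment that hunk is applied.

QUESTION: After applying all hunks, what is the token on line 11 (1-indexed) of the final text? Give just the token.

Answer: ybj

Derivation:
Hunk 1: at line 3 remove [stmg,miiz,hxmi] add [kdqfn] -> 10 lines: dpul toqv ilkbc kdqfn cwgc fhsgf wscg lzuj azmug camtm
Hunk 2: at line 3 remove [cwgc,fhsgf] add [wbo,qfbod,geang] -> 11 lines: dpul toqv ilkbc kdqfn wbo qfbod geang wscg lzuj azmug camtm
Hunk 3: at line 4 remove [qfbod,geang] add [ayoa,xwv,ybj] -> 12 lines: dpul toqv ilkbc kdqfn wbo ayoa xwv ybj wscg lzuj azmug camtm
Hunk 4: at line 5 remove [xwv] add [hlhn,lrxve,kyjj] -> 14 lines: dpul toqv ilkbc kdqfn wbo ayoa hlhn lrxve kyjj ybj wscg lzuj azmug camtm
Hunk 5: at line 5 remove [hlhn] add [dkkcn,yvdo] -> 15 lines: dpul toqv ilkbc kdqfn wbo ayoa dkkcn yvdo lrxve kyjj ybj wscg lzuj azmug camtm
Final line 11: ybj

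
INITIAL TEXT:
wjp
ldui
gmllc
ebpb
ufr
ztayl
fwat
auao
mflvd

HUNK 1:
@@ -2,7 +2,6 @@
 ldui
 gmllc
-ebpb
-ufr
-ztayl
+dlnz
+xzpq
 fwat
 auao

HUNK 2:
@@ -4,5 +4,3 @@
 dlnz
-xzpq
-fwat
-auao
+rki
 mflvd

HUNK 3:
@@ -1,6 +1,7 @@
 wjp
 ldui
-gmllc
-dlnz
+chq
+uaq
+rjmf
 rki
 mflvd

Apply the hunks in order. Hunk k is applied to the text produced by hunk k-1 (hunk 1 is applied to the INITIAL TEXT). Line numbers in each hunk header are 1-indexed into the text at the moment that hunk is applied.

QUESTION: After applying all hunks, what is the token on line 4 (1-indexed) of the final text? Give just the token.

Hunk 1: at line 2 remove [ebpb,ufr,ztayl] add [dlnz,xzpq] -> 8 lines: wjp ldui gmllc dlnz xzpq fwat auao mflvd
Hunk 2: at line 4 remove [xzpq,fwat,auao] add [rki] -> 6 lines: wjp ldui gmllc dlnz rki mflvd
Hunk 3: at line 1 remove [gmllc,dlnz] add [chq,uaq,rjmf] -> 7 lines: wjp ldui chq uaq rjmf rki mflvd
Final line 4: uaq

Answer: uaq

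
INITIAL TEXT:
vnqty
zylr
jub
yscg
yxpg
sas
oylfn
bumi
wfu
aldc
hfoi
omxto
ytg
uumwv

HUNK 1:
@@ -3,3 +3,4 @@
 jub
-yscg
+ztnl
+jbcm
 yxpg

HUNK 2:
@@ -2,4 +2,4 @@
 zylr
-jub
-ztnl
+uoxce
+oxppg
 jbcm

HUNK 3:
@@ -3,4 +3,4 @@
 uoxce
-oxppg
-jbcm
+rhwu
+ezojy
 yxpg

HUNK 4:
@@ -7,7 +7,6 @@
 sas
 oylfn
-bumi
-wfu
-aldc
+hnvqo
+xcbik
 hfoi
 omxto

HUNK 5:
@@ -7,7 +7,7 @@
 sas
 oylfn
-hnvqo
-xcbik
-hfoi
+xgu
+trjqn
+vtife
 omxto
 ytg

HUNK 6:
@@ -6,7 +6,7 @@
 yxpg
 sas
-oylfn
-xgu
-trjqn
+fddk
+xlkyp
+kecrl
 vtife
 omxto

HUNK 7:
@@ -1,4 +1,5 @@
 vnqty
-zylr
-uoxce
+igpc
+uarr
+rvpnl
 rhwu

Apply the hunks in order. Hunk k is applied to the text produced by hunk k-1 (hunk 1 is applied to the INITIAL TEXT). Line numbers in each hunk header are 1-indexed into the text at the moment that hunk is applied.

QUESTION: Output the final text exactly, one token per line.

Answer: vnqty
igpc
uarr
rvpnl
rhwu
ezojy
yxpg
sas
fddk
xlkyp
kecrl
vtife
omxto
ytg
uumwv

Derivation:
Hunk 1: at line 3 remove [yscg] add [ztnl,jbcm] -> 15 lines: vnqty zylr jub ztnl jbcm yxpg sas oylfn bumi wfu aldc hfoi omxto ytg uumwv
Hunk 2: at line 2 remove [jub,ztnl] add [uoxce,oxppg] -> 15 lines: vnqty zylr uoxce oxppg jbcm yxpg sas oylfn bumi wfu aldc hfoi omxto ytg uumwv
Hunk 3: at line 3 remove [oxppg,jbcm] add [rhwu,ezojy] -> 15 lines: vnqty zylr uoxce rhwu ezojy yxpg sas oylfn bumi wfu aldc hfoi omxto ytg uumwv
Hunk 4: at line 7 remove [bumi,wfu,aldc] add [hnvqo,xcbik] -> 14 lines: vnqty zylr uoxce rhwu ezojy yxpg sas oylfn hnvqo xcbik hfoi omxto ytg uumwv
Hunk 5: at line 7 remove [hnvqo,xcbik,hfoi] add [xgu,trjqn,vtife] -> 14 lines: vnqty zylr uoxce rhwu ezojy yxpg sas oylfn xgu trjqn vtife omxto ytg uumwv
Hunk 6: at line 6 remove [oylfn,xgu,trjqn] add [fddk,xlkyp,kecrl] -> 14 lines: vnqty zylr uoxce rhwu ezojy yxpg sas fddk xlkyp kecrl vtife omxto ytg uumwv
Hunk 7: at line 1 remove [zylr,uoxce] add [igpc,uarr,rvpnl] -> 15 lines: vnqty igpc uarr rvpnl rhwu ezojy yxpg sas fddk xlkyp kecrl vtife omxto ytg uumwv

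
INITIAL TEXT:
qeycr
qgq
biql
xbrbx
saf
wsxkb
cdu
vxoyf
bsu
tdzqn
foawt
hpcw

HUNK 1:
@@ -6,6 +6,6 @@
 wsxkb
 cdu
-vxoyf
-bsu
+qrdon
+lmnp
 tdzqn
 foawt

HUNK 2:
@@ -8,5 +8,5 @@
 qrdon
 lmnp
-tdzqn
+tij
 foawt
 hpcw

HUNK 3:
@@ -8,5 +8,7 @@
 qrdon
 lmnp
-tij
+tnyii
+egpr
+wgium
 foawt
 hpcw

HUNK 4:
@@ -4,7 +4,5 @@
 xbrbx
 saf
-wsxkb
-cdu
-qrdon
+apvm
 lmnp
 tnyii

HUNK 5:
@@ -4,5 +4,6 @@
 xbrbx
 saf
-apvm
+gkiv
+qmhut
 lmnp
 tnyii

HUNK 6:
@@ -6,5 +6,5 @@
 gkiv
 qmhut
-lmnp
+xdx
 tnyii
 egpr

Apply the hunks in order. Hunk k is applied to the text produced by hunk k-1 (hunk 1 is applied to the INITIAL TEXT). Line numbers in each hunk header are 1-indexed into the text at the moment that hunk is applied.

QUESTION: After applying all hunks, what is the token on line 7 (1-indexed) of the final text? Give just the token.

Answer: qmhut

Derivation:
Hunk 1: at line 6 remove [vxoyf,bsu] add [qrdon,lmnp] -> 12 lines: qeycr qgq biql xbrbx saf wsxkb cdu qrdon lmnp tdzqn foawt hpcw
Hunk 2: at line 8 remove [tdzqn] add [tij] -> 12 lines: qeycr qgq biql xbrbx saf wsxkb cdu qrdon lmnp tij foawt hpcw
Hunk 3: at line 8 remove [tij] add [tnyii,egpr,wgium] -> 14 lines: qeycr qgq biql xbrbx saf wsxkb cdu qrdon lmnp tnyii egpr wgium foawt hpcw
Hunk 4: at line 4 remove [wsxkb,cdu,qrdon] add [apvm] -> 12 lines: qeycr qgq biql xbrbx saf apvm lmnp tnyii egpr wgium foawt hpcw
Hunk 5: at line 4 remove [apvm] add [gkiv,qmhut] -> 13 lines: qeycr qgq biql xbrbx saf gkiv qmhut lmnp tnyii egpr wgium foawt hpcw
Hunk 6: at line 6 remove [lmnp] add [xdx] -> 13 lines: qeycr qgq biql xbrbx saf gkiv qmhut xdx tnyii egpr wgium foawt hpcw
Final line 7: qmhut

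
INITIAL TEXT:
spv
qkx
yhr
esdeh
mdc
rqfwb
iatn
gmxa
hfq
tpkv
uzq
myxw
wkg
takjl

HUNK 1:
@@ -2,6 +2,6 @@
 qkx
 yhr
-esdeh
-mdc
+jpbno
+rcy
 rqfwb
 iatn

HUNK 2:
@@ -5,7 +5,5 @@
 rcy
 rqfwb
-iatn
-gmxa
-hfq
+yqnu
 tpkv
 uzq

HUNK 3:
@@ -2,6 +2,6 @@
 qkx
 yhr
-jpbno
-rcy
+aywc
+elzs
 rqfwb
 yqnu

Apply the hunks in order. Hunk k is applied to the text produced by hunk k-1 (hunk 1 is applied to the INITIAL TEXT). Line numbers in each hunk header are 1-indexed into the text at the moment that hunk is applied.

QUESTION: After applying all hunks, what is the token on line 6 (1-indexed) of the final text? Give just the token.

Hunk 1: at line 2 remove [esdeh,mdc] add [jpbno,rcy] -> 14 lines: spv qkx yhr jpbno rcy rqfwb iatn gmxa hfq tpkv uzq myxw wkg takjl
Hunk 2: at line 5 remove [iatn,gmxa,hfq] add [yqnu] -> 12 lines: spv qkx yhr jpbno rcy rqfwb yqnu tpkv uzq myxw wkg takjl
Hunk 3: at line 2 remove [jpbno,rcy] add [aywc,elzs] -> 12 lines: spv qkx yhr aywc elzs rqfwb yqnu tpkv uzq myxw wkg takjl
Final line 6: rqfwb

Answer: rqfwb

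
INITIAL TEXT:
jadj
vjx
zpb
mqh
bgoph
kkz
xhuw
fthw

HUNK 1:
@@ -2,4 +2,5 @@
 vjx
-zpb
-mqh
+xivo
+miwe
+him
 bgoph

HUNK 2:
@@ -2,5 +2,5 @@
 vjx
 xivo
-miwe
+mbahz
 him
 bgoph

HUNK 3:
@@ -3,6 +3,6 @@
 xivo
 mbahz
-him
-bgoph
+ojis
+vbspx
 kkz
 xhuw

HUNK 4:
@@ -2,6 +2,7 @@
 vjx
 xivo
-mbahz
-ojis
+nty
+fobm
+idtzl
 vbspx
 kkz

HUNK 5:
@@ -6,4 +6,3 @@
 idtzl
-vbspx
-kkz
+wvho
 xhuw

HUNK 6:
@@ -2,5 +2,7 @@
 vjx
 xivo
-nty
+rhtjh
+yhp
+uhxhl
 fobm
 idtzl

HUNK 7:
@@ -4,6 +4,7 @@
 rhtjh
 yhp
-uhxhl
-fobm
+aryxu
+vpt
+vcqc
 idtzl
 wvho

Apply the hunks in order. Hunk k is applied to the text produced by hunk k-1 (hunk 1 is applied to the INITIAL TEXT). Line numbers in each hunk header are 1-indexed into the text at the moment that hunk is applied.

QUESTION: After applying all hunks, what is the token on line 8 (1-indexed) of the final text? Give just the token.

Answer: vcqc

Derivation:
Hunk 1: at line 2 remove [zpb,mqh] add [xivo,miwe,him] -> 9 lines: jadj vjx xivo miwe him bgoph kkz xhuw fthw
Hunk 2: at line 2 remove [miwe] add [mbahz] -> 9 lines: jadj vjx xivo mbahz him bgoph kkz xhuw fthw
Hunk 3: at line 3 remove [him,bgoph] add [ojis,vbspx] -> 9 lines: jadj vjx xivo mbahz ojis vbspx kkz xhuw fthw
Hunk 4: at line 2 remove [mbahz,ojis] add [nty,fobm,idtzl] -> 10 lines: jadj vjx xivo nty fobm idtzl vbspx kkz xhuw fthw
Hunk 5: at line 6 remove [vbspx,kkz] add [wvho] -> 9 lines: jadj vjx xivo nty fobm idtzl wvho xhuw fthw
Hunk 6: at line 2 remove [nty] add [rhtjh,yhp,uhxhl] -> 11 lines: jadj vjx xivo rhtjh yhp uhxhl fobm idtzl wvho xhuw fthw
Hunk 7: at line 4 remove [uhxhl,fobm] add [aryxu,vpt,vcqc] -> 12 lines: jadj vjx xivo rhtjh yhp aryxu vpt vcqc idtzl wvho xhuw fthw
Final line 8: vcqc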